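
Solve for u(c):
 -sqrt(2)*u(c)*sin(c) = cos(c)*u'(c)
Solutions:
 u(c) = C1*cos(c)^(sqrt(2))


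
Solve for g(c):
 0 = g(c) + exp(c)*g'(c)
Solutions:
 g(c) = C1*exp(exp(-c))


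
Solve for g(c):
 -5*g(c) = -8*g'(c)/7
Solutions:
 g(c) = C1*exp(35*c/8)


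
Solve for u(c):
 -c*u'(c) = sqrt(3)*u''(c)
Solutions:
 u(c) = C1 + C2*erf(sqrt(2)*3^(3/4)*c/6)


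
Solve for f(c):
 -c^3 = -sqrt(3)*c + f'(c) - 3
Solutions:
 f(c) = C1 - c^4/4 + sqrt(3)*c^2/2 + 3*c


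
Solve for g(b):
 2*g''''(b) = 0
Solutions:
 g(b) = C1 + C2*b + C3*b^2 + C4*b^3


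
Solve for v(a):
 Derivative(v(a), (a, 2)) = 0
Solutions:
 v(a) = C1 + C2*a


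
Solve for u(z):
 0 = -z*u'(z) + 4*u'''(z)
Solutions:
 u(z) = C1 + Integral(C2*airyai(2^(1/3)*z/2) + C3*airybi(2^(1/3)*z/2), z)


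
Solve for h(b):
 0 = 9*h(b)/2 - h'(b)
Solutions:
 h(b) = C1*exp(9*b/2)


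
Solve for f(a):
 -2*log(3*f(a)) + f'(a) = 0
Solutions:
 -Integral(1/(log(_y) + log(3)), (_y, f(a)))/2 = C1 - a


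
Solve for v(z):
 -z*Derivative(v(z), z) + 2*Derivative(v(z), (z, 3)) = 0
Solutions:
 v(z) = C1 + Integral(C2*airyai(2^(2/3)*z/2) + C3*airybi(2^(2/3)*z/2), z)


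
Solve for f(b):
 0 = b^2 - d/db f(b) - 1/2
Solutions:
 f(b) = C1 + b^3/3 - b/2


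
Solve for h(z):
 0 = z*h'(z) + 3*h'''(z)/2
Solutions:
 h(z) = C1 + Integral(C2*airyai(-2^(1/3)*3^(2/3)*z/3) + C3*airybi(-2^(1/3)*3^(2/3)*z/3), z)


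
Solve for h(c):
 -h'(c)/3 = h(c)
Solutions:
 h(c) = C1*exp(-3*c)


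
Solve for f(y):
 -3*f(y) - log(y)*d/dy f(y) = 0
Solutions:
 f(y) = C1*exp(-3*li(y))


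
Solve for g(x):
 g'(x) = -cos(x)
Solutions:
 g(x) = C1 - sin(x)


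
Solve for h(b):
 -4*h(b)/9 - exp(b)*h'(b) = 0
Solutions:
 h(b) = C1*exp(4*exp(-b)/9)


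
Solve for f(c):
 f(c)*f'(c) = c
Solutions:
 f(c) = -sqrt(C1 + c^2)
 f(c) = sqrt(C1 + c^2)


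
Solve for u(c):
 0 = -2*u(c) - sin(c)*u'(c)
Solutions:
 u(c) = C1*(cos(c) + 1)/(cos(c) - 1)


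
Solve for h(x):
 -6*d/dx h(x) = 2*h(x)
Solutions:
 h(x) = C1*exp(-x/3)


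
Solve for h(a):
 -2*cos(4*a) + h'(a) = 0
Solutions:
 h(a) = C1 + sin(4*a)/2


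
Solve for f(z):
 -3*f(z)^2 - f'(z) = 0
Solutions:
 f(z) = 1/(C1 + 3*z)


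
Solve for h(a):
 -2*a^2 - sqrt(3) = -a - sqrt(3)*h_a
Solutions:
 h(a) = C1 + 2*sqrt(3)*a^3/9 - sqrt(3)*a^2/6 + a


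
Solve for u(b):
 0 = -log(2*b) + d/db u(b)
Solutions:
 u(b) = C1 + b*log(b) - b + b*log(2)


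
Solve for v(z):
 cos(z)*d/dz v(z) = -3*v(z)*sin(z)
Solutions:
 v(z) = C1*cos(z)^3


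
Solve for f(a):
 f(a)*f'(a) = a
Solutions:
 f(a) = -sqrt(C1 + a^2)
 f(a) = sqrt(C1 + a^2)


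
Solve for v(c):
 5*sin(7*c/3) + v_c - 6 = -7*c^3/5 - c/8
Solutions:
 v(c) = C1 - 7*c^4/20 - c^2/16 + 6*c + 15*cos(7*c/3)/7


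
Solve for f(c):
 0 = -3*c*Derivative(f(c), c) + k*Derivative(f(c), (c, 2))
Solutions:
 f(c) = C1 + C2*erf(sqrt(6)*c*sqrt(-1/k)/2)/sqrt(-1/k)


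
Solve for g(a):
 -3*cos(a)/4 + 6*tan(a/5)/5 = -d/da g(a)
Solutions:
 g(a) = C1 + 6*log(cos(a/5)) + 3*sin(a)/4


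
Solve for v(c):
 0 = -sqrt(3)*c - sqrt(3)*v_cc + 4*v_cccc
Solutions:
 v(c) = C1 + C2*c + C3*exp(-3^(1/4)*c/2) + C4*exp(3^(1/4)*c/2) - c^3/6


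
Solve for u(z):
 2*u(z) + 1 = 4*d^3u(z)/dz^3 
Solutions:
 u(z) = C3*exp(2^(2/3)*z/2) + (C1*sin(2^(2/3)*sqrt(3)*z/4) + C2*cos(2^(2/3)*sqrt(3)*z/4))*exp(-2^(2/3)*z/4) - 1/2


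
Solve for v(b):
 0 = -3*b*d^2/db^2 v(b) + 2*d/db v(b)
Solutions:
 v(b) = C1 + C2*b^(5/3)


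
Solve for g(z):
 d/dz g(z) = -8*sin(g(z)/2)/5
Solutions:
 8*z/5 + log(cos(g(z)/2) - 1) - log(cos(g(z)/2) + 1) = C1


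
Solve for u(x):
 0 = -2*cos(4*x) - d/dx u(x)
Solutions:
 u(x) = C1 - sin(4*x)/2


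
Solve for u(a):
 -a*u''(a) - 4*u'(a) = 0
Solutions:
 u(a) = C1 + C2/a^3


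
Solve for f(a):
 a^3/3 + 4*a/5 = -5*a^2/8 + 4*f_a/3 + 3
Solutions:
 f(a) = C1 + a^4/16 + 5*a^3/32 + 3*a^2/10 - 9*a/4


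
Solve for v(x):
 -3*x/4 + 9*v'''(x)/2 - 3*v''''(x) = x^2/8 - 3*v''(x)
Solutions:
 v(x) = C1 + C2*x + C3*exp(-x/2) + C4*exp(2*x) + x^4/288 + x^3/48 - 5*x^2/96


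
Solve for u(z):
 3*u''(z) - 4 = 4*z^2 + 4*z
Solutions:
 u(z) = C1 + C2*z + z^4/9 + 2*z^3/9 + 2*z^2/3


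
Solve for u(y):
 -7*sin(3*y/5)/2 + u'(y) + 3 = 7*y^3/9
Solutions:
 u(y) = C1 + 7*y^4/36 - 3*y - 35*cos(3*y/5)/6


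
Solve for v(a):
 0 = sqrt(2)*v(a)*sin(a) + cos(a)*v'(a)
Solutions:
 v(a) = C1*cos(a)^(sqrt(2))


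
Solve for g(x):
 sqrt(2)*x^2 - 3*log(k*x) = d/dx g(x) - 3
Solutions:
 g(x) = C1 + sqrt(2)*x^3/3 - 3*x*log(k*x) + 6*x


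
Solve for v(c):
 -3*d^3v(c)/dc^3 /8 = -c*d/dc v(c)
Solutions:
 v(c) = C1 + Integral(C2*airyai(2*3^(2/3)*c/3) + C3*airybi(2*3^(2/3)*c/3), c)


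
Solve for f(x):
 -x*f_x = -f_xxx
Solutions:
 f(x) = C1 + Integral(C2*airyai(x) + C3*airybi(x), x)


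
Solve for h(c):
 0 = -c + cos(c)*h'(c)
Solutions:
 h(c) = C1 + Integral(c/cos(c), c)


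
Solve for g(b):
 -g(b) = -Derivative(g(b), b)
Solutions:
 g(b) = C1*exp(b)


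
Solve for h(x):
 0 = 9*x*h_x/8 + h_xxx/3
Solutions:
 h(x) = C1 + Integral(C2*airyai(-3*x/2) + C3*airybi(-3*x/2), x)


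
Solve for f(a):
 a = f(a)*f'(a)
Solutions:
 f(a) = -sqrt(C1 + a^2)
 f(a) = sqrt(C1 + a^2)


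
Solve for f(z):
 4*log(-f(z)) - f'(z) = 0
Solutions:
 -li(-f(z)) = C1 + 4*z


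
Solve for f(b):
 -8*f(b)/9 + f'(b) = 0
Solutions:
 f(b) = C1*exp(8*b/9)


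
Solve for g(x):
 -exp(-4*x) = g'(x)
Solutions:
 g(x) = C1 + exp(-4*x)/4


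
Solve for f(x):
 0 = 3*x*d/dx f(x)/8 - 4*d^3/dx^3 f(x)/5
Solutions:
 f(x) = C1 + Integral(C2*airyai(30^(1/3)*x/4) + C3*airybi(30^(1/3)*x/4), x)


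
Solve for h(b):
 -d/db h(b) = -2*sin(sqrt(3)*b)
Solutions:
 h(b) = C1 - 2*sqrt(3)*cos(sqrt(3)*b)/3


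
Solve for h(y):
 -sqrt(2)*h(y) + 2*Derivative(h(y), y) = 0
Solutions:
 h(y) = C1*exp(sqrt(2)*y/2)


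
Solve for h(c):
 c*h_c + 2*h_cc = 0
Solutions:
 h(c) = C1 + C2*erf(c/2)


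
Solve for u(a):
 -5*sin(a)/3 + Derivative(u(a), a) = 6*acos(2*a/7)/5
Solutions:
 u(a) = C1 + 6*a*acos(2*a/7)/5 - 3*sqrt(49 - 4*a^2)/5 - 5*cos(a)/3


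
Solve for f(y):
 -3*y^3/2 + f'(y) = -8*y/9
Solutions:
 f(y) = C1 + 3*y^4/8 - 4*y^2/9


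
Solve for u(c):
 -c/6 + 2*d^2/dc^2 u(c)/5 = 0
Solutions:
 u(c) = C1 + C2*c + 5*c^3/72


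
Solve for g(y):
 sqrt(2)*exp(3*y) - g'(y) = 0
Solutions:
 g(y) = C1 + sqrt(2)*exp(3*y)/3


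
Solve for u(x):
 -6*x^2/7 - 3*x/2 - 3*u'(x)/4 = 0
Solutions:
 u(x) = C1 - 8*x^3/21 - x^2


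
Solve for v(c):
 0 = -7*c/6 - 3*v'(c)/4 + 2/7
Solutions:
 v(c) = C1 - 7*c^2/9 + 8*c/21


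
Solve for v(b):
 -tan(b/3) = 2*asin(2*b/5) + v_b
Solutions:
 v(b) = C1 - 2*b*asin(2*b/5) - sqrt(25 - 4*b^2) + 3*log(cos(b/3))


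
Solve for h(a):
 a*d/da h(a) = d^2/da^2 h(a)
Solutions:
 h(a) = C1 + C2*erfi(sqrt(2)*a/2)


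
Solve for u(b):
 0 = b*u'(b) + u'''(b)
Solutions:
 u(b) = C1 + Integral(C2*airyai(-b) + C3*airybi(-b), b)


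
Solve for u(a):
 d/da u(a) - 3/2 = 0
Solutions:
 u(a) = C1 + 3*a/2


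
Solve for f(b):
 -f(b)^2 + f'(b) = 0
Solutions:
 f(b) = -1/(C1 + b)


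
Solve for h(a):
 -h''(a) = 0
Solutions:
 h(a) = C1 + C2*a


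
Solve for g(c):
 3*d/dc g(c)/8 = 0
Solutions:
 g(c) = C1


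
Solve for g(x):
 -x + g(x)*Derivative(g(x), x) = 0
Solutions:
 g(x) = -sqrt(C1 + x^2)
 g(x) = sqrt(C1 + x^2)


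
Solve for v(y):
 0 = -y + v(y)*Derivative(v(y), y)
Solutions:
 v(y) = -sqrt(C1 + y^2)
 v(y) = sqrt(C1 + y^2)


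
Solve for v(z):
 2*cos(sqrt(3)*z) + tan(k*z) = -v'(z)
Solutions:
 v(z) = C1 - Piecewise((-log(cos(k*z))/k, Ne(k, 0)), (0, True)) - 2*sqrt(3)*sin(sqrt(3)*z)/3


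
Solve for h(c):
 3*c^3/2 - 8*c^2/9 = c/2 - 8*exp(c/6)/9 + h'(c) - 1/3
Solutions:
 h(c) = C1 + 3*c^4/8 - 8*c^3/27 - c^2/4 + c/3 + 16*exp(c/6)/3


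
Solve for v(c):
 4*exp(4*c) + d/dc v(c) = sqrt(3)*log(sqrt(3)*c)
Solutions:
 v(c) = C1 + sqrt(3)*c*log(c) + sqrt(3)*c*(-1 + log(3)/2) - exp(4*c)


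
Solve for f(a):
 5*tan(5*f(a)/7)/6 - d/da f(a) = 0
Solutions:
 f(a) = -7*asin(C1*exp(25*a/42))/5 + 7*pi/5
 f(a) = 7*asin(C1*exp(25*a/42))/5


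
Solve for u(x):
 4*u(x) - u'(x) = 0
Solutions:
 u(x) = C1*exp(4*x)


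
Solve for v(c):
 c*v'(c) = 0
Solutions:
 v(c) = C1


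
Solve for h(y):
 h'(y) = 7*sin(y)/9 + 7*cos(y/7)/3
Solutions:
 h(y) = C1 + 49*sin(y/7)/3 - 7*cos(y)/9


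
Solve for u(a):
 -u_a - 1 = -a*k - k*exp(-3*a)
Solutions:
 u(a) = C1 + a^2*k/2 - a - k*exp(-3*a)/3


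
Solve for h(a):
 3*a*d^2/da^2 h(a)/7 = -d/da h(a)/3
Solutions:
 h(a) = C1 + C2*a^(2/9)


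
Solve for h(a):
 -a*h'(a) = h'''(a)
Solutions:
 h(a) = C1 + Integral(C2*airyai(-a) + C3*airybi(-a), a)


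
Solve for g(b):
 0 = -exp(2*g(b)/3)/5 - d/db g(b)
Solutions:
 g(b) = 3*log(-sqrt(-1/(C1 - b))) - 3*log(2) + 3*log(30)/2
 g(b) = 3*log(-1/(C1 - b))/2 - 3*log(2) + 3*log(30)/2


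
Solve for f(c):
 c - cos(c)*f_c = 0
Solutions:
 f(c) = C1 + Integral(c/cos(c), c)


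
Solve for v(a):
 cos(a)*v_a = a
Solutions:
 v(a) = C1 + Integral(a/cos(a), a)


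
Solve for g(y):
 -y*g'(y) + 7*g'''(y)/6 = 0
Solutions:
 g(y) = C1 + Integral(C2*airyai(6^(1/3)*7^(2/3)*y/7) + C3*airybi(6^(1/3)*7^(2/3)*y/7), y)


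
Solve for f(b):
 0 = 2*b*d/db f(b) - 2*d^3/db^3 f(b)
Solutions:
 f(b) = C1 + Integral(C2*airyai(b) + C3*airybi(b), b)


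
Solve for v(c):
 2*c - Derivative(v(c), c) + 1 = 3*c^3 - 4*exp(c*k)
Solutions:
 v(c) = C1 - 3*c^4/4 + c^2 + c + 4*exp(c*k)/k


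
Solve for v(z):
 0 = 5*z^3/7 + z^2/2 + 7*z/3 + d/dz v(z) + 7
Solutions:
 v(z) = C1 - 5*z^4/28 - z^3/6 - 7*z^2/6 - 7*z


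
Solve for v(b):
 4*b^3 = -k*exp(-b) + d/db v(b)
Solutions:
 v(b) = C1 + b^4 - k*exp(-b)


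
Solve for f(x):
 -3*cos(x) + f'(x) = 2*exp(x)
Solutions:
 f(x) = C1 + 2*exp(x) + 3*sin(x)


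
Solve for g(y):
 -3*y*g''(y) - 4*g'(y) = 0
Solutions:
 g(y) = C1 + C2/y^(1/3)


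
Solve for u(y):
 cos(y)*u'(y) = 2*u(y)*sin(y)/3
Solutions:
 u(y) = C1/cos(y)^(2/3)


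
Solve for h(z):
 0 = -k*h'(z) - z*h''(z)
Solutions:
 h(z) = C1 + z^(1 - re(k))*(C2*sin(log(z)*Abs(im(k))) + C3*cos(log(z)*im(k)))


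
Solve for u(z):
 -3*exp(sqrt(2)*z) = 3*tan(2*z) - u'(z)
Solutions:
 u(z) = C1 + 3*sqrt(2)*exp(sqrt(2)*z)/2 - 3*log(cos(2*z))/2


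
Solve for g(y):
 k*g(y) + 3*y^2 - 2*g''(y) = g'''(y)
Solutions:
 g(y) = C1*exp(-y*((-27*k/2 + sqrt((16 - 27*k)^2 - 256)/2 + 8)^(1/3) + 2 + 4/(-27*k/2 + sqrt((16 - 27*k)^2 - 256)/2 + 8)^(1/3))/3) + C2*exp(y*((-27*k/2 + sqrt((16 - 27*k)^2 - 256)/2 + 8)^(1/3) - sqrt(3)*I*(-27*k/2 + sqrt((16 - 27*k)^2 - 256)/2 + 8)^(1/3) - 4 - 16/((-1 + sqrt(3)*I)*(-27*k/2 + sqrt((16 - 27*k)^2 - 256)/2 + 8)^(1/3)))/6) + C3*exp(y*((-27*k/2 + sqrt((16 - 27*k)^2 - 256)/2 + 8)^(1/3) + sqrt(3)*I*(-27*k/2 + sqrt((16 - 27*k)^2 - 256)/2 + 8)^(1/3) - 4 + 16/((1 + sqrt(3)*I)*(-27*k/2 + sqrt((16 - 27*k)^2 - 256)/2 + 8)^(1/3)))/6) - 3*y^2/k - 12/k^2


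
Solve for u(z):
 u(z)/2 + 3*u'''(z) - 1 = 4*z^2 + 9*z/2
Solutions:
 u(z) = C3*exp(-6^(2/3)*z/6) + 8*z^2 + 9*z + (C1*sin(2^(2/3)*3^(1/6)*z/4) + C2*cos(2^(2/3)*3^(1/6)*z/4))*exp(6^(2/3)*z/12) + 2


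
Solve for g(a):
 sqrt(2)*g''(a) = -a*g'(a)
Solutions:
 g(a) = C1 + C2*erf(2^(1/4)*a/2)


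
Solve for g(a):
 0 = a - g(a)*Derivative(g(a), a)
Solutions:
 g(a) = -sqrt(C1 + a^2)
 g(a) = sqrt(C1 + a^2)


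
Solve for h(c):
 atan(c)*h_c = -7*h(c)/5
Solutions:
 h(c) = C1*exp(-7*Integral(1/atan(c), c)/5)


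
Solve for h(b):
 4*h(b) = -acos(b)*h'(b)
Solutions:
 h(b) = C1*exp(-4*Integral(1/acos(b), b))


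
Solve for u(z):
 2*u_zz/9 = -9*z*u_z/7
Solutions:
 u(z) = C1 + C2*erf(9*sqrt(7)*z/14)


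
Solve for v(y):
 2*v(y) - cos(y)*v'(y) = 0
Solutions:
 v(y) = C1*(sin(y) + 1)/(sin(y) - 1)


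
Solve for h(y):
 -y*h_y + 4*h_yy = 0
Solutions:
 h(y) = C1 + C2*erfi(sqrt(2)*y/4)


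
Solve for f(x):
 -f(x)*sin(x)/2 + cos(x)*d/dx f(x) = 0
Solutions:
 f(x) = C1/sqrt(cos(x))


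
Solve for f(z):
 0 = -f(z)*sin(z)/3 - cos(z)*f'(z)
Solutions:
 f(z) = C1*cos(z)^(1/3)


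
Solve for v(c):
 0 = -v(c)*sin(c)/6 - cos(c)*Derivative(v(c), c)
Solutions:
 v(c) = C1*cos(c)^(1/6)


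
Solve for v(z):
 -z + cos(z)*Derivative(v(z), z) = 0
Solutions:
 v(z) = C1 + Integral(z/cos(z), z)


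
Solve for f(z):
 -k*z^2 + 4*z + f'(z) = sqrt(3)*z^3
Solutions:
 f(z) = C1 + k*z^3/3 + sqrt(3)*z^4/4 - 2*z^2


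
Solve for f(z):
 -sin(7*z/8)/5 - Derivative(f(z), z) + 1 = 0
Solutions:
 f(z) = C1 + z + 8*cos(7*z/8)/35


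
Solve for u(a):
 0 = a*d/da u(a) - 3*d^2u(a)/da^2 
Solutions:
 u(a) = C1 + C2*erfi(sqrt(6)*a/6)


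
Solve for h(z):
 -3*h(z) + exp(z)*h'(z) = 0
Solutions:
 h(z) = C1*exp(-3*exp(-z))


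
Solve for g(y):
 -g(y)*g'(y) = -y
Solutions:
 g(y) = -sqrt(C1 + y^2)
 g(y) = sqrt(C1 + y^2)


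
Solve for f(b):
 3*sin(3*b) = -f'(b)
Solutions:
 f(b) = C1 + cos(3*b)


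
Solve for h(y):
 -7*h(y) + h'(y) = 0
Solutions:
 h(y) = C1*exp(7*y)


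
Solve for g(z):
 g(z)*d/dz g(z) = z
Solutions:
 g(z) = -sqrt(C1 + z^2)
 g(z) = sqrt(C1 + z^2)


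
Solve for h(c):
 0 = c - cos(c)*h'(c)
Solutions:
 h(c) = C1 + Integral(c/cos(c), c)


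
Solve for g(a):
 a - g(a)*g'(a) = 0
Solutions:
 g(a) = -sqrt(C1 + a^2)
 g(a) = sqrt(C1 + a^2)


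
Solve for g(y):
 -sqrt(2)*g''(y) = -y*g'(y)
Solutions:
 g(y) = C1 + C2*erfi(2^(1/4)*y/2)


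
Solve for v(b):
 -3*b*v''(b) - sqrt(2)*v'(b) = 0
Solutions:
 v(b) = C1 + C2*b^(1 - sqrt(2)/3)


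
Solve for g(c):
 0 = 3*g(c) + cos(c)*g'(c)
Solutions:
 g(c) = C1*(sin(c) - 1)^(3/2)/(sin(c) + 1)^(3/2)


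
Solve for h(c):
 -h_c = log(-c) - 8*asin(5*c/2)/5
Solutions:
 h(c) = C1 - c*log(-c) + 8*c*asin(5*c/2)/5 + c + 8*sqrt(4 - 25*c^2)/25


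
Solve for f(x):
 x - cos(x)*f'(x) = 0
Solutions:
 f(x) = C1 + Integral(x/cos(x), x)


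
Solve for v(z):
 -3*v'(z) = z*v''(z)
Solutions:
 v(z) = C1 + C2/z^2


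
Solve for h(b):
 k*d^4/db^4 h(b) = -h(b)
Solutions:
 h(b) = C1*exp(-b*(-1/k)^(1/4)) + C2*exp(b*(-1/k)^(1/4)) + C3*exp(-I*b*(-1/k)^(1/4)) + C4*exp(I*b*(-1/k)^(1/4))


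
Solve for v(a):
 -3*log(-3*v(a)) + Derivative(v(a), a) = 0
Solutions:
 -Integral(1/(log(-_y) + log(3)), (_y, v(a)))/3 = C1 - a


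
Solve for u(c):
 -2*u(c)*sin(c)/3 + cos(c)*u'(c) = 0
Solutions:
 u(c) = C1/cos(c)^(2/3)


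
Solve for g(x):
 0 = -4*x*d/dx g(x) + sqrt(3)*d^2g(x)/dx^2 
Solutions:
 g(x) = C1 + C2*erfi(sqrt(2)*3^(3/4)*x/3)


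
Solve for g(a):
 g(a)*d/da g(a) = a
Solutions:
 g(a) = -sqrt(C1 + a^2)
 g(a) = sqrt(C1 + a^2)


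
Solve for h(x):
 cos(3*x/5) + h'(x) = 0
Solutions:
 h(x) = C1 - 5*sin(3*x/5)/3


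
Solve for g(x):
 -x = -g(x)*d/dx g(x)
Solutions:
 g(x) = -sqrt(C1 + x^2)
 g(x) = sqrt(C1 + x^2)


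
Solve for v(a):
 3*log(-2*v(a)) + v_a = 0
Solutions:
 Integral(1/(log(-_y) + log(2)), (_y, v(a)))/3 = C1 - a


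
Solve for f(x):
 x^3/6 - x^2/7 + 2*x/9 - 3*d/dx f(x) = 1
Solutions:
 f(x) = C1 + x^4/72 - x^3/63 + x^2/27 - x/3


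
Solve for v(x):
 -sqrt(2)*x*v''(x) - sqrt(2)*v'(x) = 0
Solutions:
 v(x) = C1 + C2*log(x)


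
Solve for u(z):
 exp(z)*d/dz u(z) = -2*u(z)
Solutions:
 u(z) = C1*exp(2*exp(-z))


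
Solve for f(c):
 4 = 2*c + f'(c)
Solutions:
 f(c) = C1 - c^2 + 4*c


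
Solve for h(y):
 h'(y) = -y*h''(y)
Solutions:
 h(y) = C1 + C2*log(y)


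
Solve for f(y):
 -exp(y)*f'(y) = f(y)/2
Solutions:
 f(y) = C1*exp(exp(-y)/2)


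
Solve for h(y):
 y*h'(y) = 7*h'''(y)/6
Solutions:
 h(y) = C1 + Integral(C2*airyai(6^(1/3)*7^(2/3)*y/7) + C3*airybi(6^(1/3)*7^(2/3)*y/7), y)


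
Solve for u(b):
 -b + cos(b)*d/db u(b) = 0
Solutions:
 u(b) = C1 + Integral(b/cos(b), b)


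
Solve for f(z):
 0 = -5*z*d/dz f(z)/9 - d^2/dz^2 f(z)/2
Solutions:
 f(z) = C1 + C2*erf(sqrt(5)*z/3)


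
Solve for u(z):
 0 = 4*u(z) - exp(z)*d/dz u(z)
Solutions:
 u(z) = C1*exp(-4*exp(-z))


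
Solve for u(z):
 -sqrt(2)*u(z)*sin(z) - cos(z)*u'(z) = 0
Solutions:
 u(z) = C1*cos(z)^(sqrt(2))


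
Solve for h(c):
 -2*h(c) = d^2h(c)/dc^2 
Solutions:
 h(c) = C1*sin(sqrt(2)*c) + C2*cos(sqrt(2)*c)


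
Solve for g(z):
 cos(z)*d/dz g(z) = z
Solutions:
 g(z) = C1 + Integral(z/cos(z), z)


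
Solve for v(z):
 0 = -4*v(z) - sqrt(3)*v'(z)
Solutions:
 v(z) = C1*exp(-4*sqrt(3)*z/3)


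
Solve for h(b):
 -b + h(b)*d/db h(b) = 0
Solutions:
 h(b) = -sqrt(C1 + b^2)
 h(b) = sqrt(C1 + b^2)


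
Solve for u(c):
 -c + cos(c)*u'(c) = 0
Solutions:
 u(c) = C1 + Integral(c/cos(c), c)


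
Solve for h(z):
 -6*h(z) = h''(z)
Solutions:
 h(z) = C1*sin(sqrt(6)*z) + C2*cos(sqrt(6)*z)


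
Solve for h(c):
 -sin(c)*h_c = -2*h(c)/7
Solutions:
 h(c) = C1*(cos(c) - 1)^(1/7)/(cos(c) + 1)^(1/7)


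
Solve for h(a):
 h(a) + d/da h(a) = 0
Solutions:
 h(a) = C1*exp(-a)


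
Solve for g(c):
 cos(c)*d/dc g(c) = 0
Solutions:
 g(c) = C1


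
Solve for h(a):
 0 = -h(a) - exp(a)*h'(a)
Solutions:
 h(a) = C1*exp(exp(-a))


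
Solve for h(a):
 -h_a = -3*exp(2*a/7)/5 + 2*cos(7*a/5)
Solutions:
 h(a) = C1 + 21*exp(2*a/7)/10 - 10*sin(7*a/5)/7


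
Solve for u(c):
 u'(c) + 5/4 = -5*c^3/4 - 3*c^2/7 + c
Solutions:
 u(c) = C1 - 5*c^4/16 - c^3/7 + c^2/2 - 5*c/4


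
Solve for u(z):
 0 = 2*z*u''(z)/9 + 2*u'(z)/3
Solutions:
 u(z) = C1 + C2/z^2


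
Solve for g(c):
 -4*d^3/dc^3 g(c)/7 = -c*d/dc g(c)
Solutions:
 g(c) = C1 + Integral(C2*airyai(14^(1/3)*c/2) + C3*airybi(14^(1/3)*c/2), c)


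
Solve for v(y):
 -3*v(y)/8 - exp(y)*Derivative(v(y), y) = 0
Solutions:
 v(y) = C1*exp(3*exp(-y)/8)


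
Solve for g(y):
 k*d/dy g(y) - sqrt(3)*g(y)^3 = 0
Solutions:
 g(y) = -sqrt(2)*sqrt(-k/(C1*k + sqrt(3)*y))/2
 g(y) = sqrt(2)*sqrt(-k/(C1*k + sqrt(3)*y))/2


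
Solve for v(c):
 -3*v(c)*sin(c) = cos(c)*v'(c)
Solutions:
 v(c) = C1*cos(c)^3


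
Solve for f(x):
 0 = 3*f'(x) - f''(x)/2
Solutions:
 f(x) = C1 + C2*exp(6*x)


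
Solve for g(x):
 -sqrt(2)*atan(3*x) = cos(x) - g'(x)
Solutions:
 g(x) = C1 + sqrt(2)*(x*atan(3*x) - log(9*x^2 + 1)/6) + sin(x)


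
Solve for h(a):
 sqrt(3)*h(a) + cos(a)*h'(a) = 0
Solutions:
 h(a) = C1*(sin(a) - 1)^(sqrt(3)/2)/(sin(a) + 1)^(sqrt(3)/2)


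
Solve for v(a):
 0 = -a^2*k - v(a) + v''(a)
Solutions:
 v(a) = C1*exp(-a) + C2*exp(a) - a^2*k - 2*k


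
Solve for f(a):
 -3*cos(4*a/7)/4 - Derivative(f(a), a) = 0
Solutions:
 f(a) = C1 - 21*sin(4*a/7)/16


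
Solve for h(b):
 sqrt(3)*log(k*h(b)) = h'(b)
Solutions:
 li(k*h(b))/k = C1 + sqrt(3)*b


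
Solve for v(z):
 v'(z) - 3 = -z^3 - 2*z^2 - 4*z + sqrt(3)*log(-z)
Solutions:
 v(z) = C1 - z^4/4 - 2*z^3/3 - 2*z^2 + sqrt(3)*z*log(-z) + z*(3 - sqrt(3))


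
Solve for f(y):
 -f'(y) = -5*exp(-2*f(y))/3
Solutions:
 f(y) = log(-sqrt(C1 + 30*y)) - log(3)
 f(y) = log(C1 + 30*y)/2 - log(3)


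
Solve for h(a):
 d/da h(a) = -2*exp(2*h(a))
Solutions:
 h(a) = log(-sqrt(-1/(C1 - 2*a))) - log(2)/2
 h(a) = log(-1/(C1 - 2*a))/2 - log(2)/2


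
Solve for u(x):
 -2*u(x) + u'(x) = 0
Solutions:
 u(x) = C1*exp(2*x)


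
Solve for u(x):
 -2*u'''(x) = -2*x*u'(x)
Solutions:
 u(x) = C1 + Integral(C2*airyai(x) + C3*airybi(x), x)


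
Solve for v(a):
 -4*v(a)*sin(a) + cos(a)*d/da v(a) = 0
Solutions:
 v(a) = C1/cos(a)^4


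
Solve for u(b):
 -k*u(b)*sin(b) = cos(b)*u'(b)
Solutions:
 u(b) = C1*exp(k*log(cos(b)))


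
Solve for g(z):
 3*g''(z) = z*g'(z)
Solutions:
 g(z) = C1 + C2*erfi(sqrt(6)*z/6)


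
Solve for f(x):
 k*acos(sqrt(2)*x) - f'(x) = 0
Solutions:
 f(x) = C1 + k*(x*acos(sqrt(2)*x) - sqrt(2)*sqrt(1 - 2*x^2)/2)


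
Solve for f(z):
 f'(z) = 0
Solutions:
 f(z) = C1


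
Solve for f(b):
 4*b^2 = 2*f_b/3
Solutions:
 f(b) = C1 + 2*b^3


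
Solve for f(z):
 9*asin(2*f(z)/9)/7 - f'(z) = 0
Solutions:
 Integral(1/asin(2*_y/9), (_y, f(z))) = C1 + 9*z/7


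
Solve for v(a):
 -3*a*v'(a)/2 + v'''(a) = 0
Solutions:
 v(a) = C1 + Integral(C2*airyai(2^(2/3)*3^(1/3)*a/2) + C3*airybi(2^(2/3)*3^(1/3)*a/2), a)


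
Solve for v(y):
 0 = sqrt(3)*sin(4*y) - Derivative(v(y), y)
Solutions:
 v(y) = C1 - sqrt(3)*cos(4*y)/4


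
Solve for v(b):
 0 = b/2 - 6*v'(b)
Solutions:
 v(b) = C1 + b^2/24


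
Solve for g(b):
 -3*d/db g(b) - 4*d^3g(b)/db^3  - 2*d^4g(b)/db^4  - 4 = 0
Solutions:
 g(b) = C1 + C2*exp(b*(-8 + 8*2^(2/3)/(9*sqrt(145) + 113)^(1/3) + 2^(1/3)*(9*sqrt(145) + 113)^(1/3))/12)*sin(2^(1/3)*sqrt(3)*b*(-(9*sqrt(145) + 113)^(1/3) + 8*2^(1/3)/(9*sqrt(145) + 113)^(1/3))/12) + C3*exp(b*(-8 + 8*2^(2/3)/(9*sqrt(145) + 113)^(1/3) + 2^(1/3)*(9*sqrt(145) + 113)^(1/3))/12)*cos(2^(1/3)*sqrt(3)*b*(-(9*sqrt(145) + 113)^(1/3) + 8*2^(1/3)/(9*sqrt(145) + 113)^(1/3))/12) + C4*exp(-b*(8*2^(2/3)/(9*sqrt(145) + 113)^(1/3) + 4 + 2^(1/3)*(9*sqrt(145) + 113)^(1/3))/6) - 4*b/3


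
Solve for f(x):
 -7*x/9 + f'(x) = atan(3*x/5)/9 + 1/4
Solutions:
 f(x) = C1 + 7*x^2/18 + x*atan(3*x/5)/9 + x/4 - 5*log(9*x^2 + 25)/54


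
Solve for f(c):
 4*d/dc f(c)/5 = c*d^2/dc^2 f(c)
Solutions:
 f(c) = C1 + C2*c^(9/5)


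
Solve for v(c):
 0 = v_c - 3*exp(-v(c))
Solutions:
 v(c) = log(C1 + 3*c)


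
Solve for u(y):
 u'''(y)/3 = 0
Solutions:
 u(y) = C1 + C2*y + C3*y^2


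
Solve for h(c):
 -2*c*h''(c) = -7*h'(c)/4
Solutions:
 h(c) = C1 + C2*c^(15/8)


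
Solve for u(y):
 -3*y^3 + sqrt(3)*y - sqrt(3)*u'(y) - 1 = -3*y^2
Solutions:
 u(y) = C1 - sqrt(3)*y^4/4 + sqrt(3)*y^3/3 + y^2/2 - sqrt(3)*y/3


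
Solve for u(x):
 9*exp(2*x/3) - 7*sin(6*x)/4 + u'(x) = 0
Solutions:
 u(x) = C1 - 27*exp(2*x/3)/2 - 7*cos(6*x)/24


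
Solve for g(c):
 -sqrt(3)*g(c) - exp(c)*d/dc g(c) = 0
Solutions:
 g(c) = C1*exp(sqrt(3)*exp(-c))


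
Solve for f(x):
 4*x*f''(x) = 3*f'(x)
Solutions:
 f(x) = C1 + C2*x^(7/4)


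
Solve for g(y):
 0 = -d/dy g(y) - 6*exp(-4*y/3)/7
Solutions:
 g(y) = C1 + 9*exp(-4*y/3)/14


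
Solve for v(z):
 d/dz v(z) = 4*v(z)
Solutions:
 v(z) = C1*exp(4*z)


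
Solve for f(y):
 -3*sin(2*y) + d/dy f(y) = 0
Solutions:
 f(y) = C1 - 3*cos(2*y)/2


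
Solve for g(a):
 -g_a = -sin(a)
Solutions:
 g(a) = C1 - cos(a)


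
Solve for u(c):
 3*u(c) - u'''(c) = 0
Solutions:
 u(c) = C3*exp(3^(1/3)*c) + (C1*sin(3^(5/6)*c/2) + C2*cos(3^(5/6)*c/2))*exp(-3^(1/3)*c/2)


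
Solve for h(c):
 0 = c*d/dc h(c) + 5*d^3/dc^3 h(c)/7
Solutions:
 h(c) = C1 + Integral(C2*airyai(-5^(2/3)*7^(1/3)*c/5) + C3*airybi(-5^(2/3)*7^(1/3)*c/5), c)


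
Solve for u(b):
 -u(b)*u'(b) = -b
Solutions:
 u(b) = -sqrt(C1 + b^2)
 u(b) = sqrt(C1 + b^2)


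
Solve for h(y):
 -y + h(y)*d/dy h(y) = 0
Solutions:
 h(y) = -sqrt(C1 + y^2)
 h(y) = sqrt(C1 + y^2)


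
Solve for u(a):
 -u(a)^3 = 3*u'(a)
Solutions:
 u(a) = -sqrt(6)*sqrt(-1/(C1 - a))/2
 u(a) = sqrt(6)*sqrt(-1/(C1 - a))/2


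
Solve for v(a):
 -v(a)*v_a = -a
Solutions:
 v(a) = -sqrt(C1 + a^2)
 v(a) = sqrt(C1 + a^2)


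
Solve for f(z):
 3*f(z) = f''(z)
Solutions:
 f(z) = C1*exp(-sqrt(3)*z) + C2*exp(sqrt(3)*z)


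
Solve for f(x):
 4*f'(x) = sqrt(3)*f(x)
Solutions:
 f(x) = C1*exp(sqrt(3)*x/4)


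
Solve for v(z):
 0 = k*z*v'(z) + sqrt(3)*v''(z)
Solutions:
 v(z) = Piecewise((-sqrt(2)*3^(1/4)*sqrt(pi)*C1*erf(sqrt(2)*3^(3/4)*sqrt(k)*z/6)/(2*sqrt(k)) - C2, (k > 0) | (k < 0)), (-C1*z - C2, True))


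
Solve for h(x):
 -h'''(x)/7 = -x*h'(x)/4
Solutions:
 h(x) = C1 + Integral(C2*airyai(14^(1/3)*x/2) + C3*airybi(14^(1/3)*x/2), x)


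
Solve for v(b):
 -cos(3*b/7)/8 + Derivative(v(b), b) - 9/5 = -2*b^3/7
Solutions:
 v(b) = C1 - b^4/14 + 9*b/5 + 7*sin(3*b/7)/24


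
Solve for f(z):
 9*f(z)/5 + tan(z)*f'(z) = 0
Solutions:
 f(z) = C1/sin(z)^(9/5)


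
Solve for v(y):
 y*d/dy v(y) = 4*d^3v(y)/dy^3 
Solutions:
 v(y) = C1 + Integral(C2*airyai(2^(1/3)*y/2) + C3*airybi(2^(1/3)*y/2), y)


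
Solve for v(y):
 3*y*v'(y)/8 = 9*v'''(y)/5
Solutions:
 v(y) = C1 + Integral(C2*airyai(3^(2/3)*5^(1/3)*y/6) + C3*airybi(3^(2/3)*5^(1/3)*y/6), y)


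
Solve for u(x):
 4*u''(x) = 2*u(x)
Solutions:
 u(x) = C1*exp(-sqrt(2)*x/2) + C2*exp(sqrt(2)*x/2)


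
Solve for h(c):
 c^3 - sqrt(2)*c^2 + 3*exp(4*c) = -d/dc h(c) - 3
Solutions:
 h(c) = C1 - c^4/4 + sqrt(2)*c^3/3 - 3*c - 3*exp(4*c)/4


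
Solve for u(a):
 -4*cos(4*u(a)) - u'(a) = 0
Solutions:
 u(a) = -asin((C1 + exp(32*a))/(C1 - exp(32*a)))/4 + pi/4
 u(a) = asin((C1 + exp(32*a))/(C1 - exp(32*a)))/4


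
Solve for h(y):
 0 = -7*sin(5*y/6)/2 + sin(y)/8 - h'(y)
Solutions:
 h(y) = C1 + 21*cos(5*y/6)/5 - cos(y)/8


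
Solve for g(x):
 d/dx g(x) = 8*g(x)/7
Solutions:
 g(x) = C1*exp(8*x/7)


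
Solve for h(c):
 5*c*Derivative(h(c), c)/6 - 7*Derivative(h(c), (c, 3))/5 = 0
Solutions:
 h(c) = C1 + Integral(C2*airyai(210^(2/3)*c/42) + C3*airybi(210^(2/3)*c/42), c)


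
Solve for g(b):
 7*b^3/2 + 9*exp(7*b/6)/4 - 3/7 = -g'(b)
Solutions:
 g(b) = C1 - 7*b^4/8 + 3*b/7 - 27*exp(7*b/6)/14


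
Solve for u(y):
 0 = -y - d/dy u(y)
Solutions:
 u(y) = C1 - y^2/2


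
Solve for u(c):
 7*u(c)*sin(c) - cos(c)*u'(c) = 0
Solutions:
 u(c) = C1/cos(c)^7


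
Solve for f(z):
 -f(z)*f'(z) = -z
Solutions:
 f(z) = -sqrt(C1 + z^2)
 f(z) = sqrt(C1 + z^2)


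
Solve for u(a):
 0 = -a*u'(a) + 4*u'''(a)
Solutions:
 u(a) = C1 + Integral(C2*airyai(2^(1/3)*a/2) + C3*airybi(2^(1/3)*a/2), a)


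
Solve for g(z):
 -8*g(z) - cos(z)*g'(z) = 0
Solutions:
 g(z) = C1*(sin(z)^4 - 4*sin(z)^3 + 6*sin(z)^2 - 4*sin(z) + 1)/(sin(z)^4 + 4*sin(z)^3 + 6*sin(z)^2 + 4*sin(z) + 1)


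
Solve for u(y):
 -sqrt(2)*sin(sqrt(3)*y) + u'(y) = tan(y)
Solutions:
 u(y) = C1 - log(cos(y)) - sqrt(6)*cos(sqrt(3)*y)/3


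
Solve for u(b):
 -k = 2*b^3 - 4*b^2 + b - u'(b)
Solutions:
 u(b) = C1 + b^4/2 - 4*b^3/3 + b^2/2 + b*k


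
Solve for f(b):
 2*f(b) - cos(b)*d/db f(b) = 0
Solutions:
 f(b) = C1*(sin(b) + 1)/(sin(b) - 1)


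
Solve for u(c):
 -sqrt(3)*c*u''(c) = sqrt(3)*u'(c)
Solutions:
 u(c) = C1 + C2*log(c)


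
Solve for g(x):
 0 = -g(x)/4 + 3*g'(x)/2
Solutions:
 g(x) = C1*exp(x/6)


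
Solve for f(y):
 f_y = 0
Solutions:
 f(y) = C1


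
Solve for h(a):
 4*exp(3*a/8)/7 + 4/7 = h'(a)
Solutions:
 h(a) = C1 + 4*a/7 + 32*exp(3*a/8)/21


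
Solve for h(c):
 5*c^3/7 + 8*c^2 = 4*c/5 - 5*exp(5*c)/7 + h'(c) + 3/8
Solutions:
 h(c) = C1 + 5*c^4/28 + 8*c^3/3 - 2*c^2/5 - 3*c/8 + exp(5*c)/7


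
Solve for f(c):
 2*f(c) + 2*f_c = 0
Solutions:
 f(c) = C1*exp(-c)


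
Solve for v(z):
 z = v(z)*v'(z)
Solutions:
 v(z) = -sqrt(C1 + z^2)
 v(z) = sqrt(C1 + z^2)


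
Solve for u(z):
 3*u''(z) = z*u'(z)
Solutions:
 u(z) = C1 + C2*erfi(sqrt(6)*z/6)


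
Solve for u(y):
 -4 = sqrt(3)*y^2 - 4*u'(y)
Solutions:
 u(y) = C1 + sqrt(3)*y^3/12 + y


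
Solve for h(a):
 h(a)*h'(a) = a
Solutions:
 h(a) = -sqrt(C1 + a^2)
 h(a) = sqrt(C1 + a^2)


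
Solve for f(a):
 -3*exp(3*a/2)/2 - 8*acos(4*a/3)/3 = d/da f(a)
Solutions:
 f(a) = C1 - 8*a*acos(4*a/3)/3 + 2*sqrt(9 - 16*a^2)/3 - exp(3*a/2)


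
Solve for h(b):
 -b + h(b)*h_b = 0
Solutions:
 h(b) = -sqrt(C1 + b^2)
 h(b) = sqrt(C1 + b^2)


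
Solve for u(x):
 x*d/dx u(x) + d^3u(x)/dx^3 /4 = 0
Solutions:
 u(x) = C1 + Integral(C2*airyai(-2^(2/3)*x) + C3*airybi(-2^(2/3)*x), x)


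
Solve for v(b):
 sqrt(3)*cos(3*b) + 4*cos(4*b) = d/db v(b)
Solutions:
 v(b) = C1 + sqrt(3)*sin(3*b)/3 + sin(4*b)


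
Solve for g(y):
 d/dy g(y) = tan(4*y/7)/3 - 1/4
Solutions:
 g(y) = C1 - y/4 - 7*log(cos(4*y/7))/12


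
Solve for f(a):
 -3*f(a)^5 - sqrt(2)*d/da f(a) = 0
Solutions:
 f(a) = -I*(1/(C1 + 6*sqrt(2)*a))^(1/4)
 f(a) = I*(1/(C1 + 6*sqrt(2)*a))^(1/4)
 f(a) = -(1/(C1 + 6*sqrt(2)*a))^(1/4)
 f(a) = (1/(C1 + 6*sqrt(2)*a))^(1/4)


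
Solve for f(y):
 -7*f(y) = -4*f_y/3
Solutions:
 f(y) = C1*exp(21*y/4)


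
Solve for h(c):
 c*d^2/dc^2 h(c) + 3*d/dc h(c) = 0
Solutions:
 h(c) = C1 + C2/c^2


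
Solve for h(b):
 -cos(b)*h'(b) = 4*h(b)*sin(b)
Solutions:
 h(b) = C1*cos(b)^4


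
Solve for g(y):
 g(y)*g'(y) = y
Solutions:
 g(y) = -sqrt(C1 + y^2)
 g(y) = sqrt(C1 + y^2)


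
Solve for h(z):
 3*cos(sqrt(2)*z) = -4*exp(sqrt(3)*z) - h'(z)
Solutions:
 h(z) = C1 - 4*sqrt(3)*exp(sqrt(3)*z)/3 - 3*sqrt(2)*sin(sqrt(2)*z)/2


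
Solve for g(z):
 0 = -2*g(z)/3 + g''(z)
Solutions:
 g(z) = C1*exp(-sqrt(6)*z/3) + C2*exp(sqrt(6)*z/3)


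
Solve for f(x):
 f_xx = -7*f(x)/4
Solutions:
 f(x) = C1*sin(sqrt(7)*x/2) + C2*cos(sqrt(7)*x/2)


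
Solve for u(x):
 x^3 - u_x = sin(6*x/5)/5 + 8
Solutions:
 u(x) = C1 + x^4/4 - 8*x + cos(6*x/5)/6


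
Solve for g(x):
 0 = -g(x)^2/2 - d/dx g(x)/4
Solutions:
 g(x) = 1/(C1 + 2*x)


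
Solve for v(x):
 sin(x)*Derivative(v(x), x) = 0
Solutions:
 v(x) = C1


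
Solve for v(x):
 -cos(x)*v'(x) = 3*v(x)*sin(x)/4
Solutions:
 v(x) = C1*cos(x)^(3/4)


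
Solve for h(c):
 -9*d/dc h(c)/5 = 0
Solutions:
 h(c) = C1


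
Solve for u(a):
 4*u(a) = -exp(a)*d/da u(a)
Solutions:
 u(a) = C1*exp(4*exp(-a))


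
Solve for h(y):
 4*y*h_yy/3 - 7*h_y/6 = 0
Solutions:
 h(y) = C1 + C2*y^(15/8)


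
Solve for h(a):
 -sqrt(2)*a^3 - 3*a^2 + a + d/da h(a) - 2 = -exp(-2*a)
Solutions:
 h(a) = C1 + sqrt(2)*a^4/4 + a^3 - a^2/2 + 2*a + exp(-2*a)/2


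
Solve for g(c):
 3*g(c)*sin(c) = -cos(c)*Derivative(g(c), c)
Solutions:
 g(c) = C1*cos(c)^3


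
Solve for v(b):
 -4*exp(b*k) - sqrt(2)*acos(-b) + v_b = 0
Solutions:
 v(b) = C1 + sqrt(2)*(b*acos(-b) + sqrt(1 - b^2)) + 4*Piecewise((exp(b*k)/k, Ne(k, 0)), (b, True))


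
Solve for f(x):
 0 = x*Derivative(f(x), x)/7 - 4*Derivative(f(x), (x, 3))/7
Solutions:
 f(x) = C1 + Integral(C2*airyai(2^(1/3)*x/2) + C3*airybi(2^(1/3)*x/2), x)


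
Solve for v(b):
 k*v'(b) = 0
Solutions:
 v(b) = C1


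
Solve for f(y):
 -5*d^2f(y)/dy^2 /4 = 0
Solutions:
 f(y) = C1 + C2*y


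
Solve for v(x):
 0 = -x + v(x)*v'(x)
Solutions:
 v(x) = -sqrt(C1 + x^2)
 v(x) = sqrt(C1 + x^2)


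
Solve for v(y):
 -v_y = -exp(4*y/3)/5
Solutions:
 v(y) = C1 + 3*exp(4*y/3)/20


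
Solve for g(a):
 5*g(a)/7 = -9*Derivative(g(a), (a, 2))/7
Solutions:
 g(a) = C1*sin(sqrt(5)*a/3) + C2*cos(sqrt(5)*a/3)


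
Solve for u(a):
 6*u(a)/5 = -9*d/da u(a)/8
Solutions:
 u(a) = C1*exp(-16*a/15)


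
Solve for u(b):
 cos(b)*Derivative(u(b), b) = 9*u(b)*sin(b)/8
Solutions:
 u(b) = C1/cos(b)^(9/8)


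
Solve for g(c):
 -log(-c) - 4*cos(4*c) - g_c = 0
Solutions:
 g(c) = C1 - c*log(-c) + c - sin(4*c)


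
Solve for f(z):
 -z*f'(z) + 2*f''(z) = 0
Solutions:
 f(z) = C1 + C2*erfi(z/2)


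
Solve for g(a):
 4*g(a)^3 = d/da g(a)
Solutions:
 g(a) = -sqrt(2)*sqrt(-1/(C1 + 4*a))/2
 g(a) = sqrt(2)*sqrt(-1/(C1 + 4*a))/2


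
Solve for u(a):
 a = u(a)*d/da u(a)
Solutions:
 u(a) = -sqrt(C1 + a^2)
 u(a) = sqrt(C1 + a^2)


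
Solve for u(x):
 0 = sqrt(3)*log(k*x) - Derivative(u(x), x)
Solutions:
 u(x) = C1 + sqrt(3)*x*log(k*x) - sqrt(3)*x


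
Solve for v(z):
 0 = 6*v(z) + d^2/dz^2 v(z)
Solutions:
 v(z) = C1*sin(sqrt(6)*z) + C2*cos(sqrt(6)*z)


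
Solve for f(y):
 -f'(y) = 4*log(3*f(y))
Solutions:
 Integral(1/(log(_y) + log(3)), (_y, f(y)))/4 = C1 - y


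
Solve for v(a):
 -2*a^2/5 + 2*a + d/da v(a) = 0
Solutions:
 v(a) = C1 + 2*a^3/15 - a^2


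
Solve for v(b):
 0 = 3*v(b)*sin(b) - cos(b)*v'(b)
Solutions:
 v(b) = C1/cos(b)^3


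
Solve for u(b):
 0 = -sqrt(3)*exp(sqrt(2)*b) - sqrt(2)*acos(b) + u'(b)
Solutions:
 u(b) = C1 + sqrt(2)*(b*acos(b) - sqrt(1 - b^2)) + sqrt(6)*exp(sqrt(2)*b)/2


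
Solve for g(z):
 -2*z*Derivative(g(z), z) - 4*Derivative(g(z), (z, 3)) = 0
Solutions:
 g(z) = C1 + Integral(C2*airyai(-2^(2/3)*z/2) + C3*airybi(-2^(2/3)*z/2), z)


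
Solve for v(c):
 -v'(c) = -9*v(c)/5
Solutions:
 v(c) = C1*exp(9*c/5)


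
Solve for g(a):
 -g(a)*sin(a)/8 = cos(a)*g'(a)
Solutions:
 g(a) = C1*cos(a)^(1/8)


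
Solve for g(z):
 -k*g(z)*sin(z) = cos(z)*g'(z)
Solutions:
 g(z) = C1*exp(k*log(cos(z)))


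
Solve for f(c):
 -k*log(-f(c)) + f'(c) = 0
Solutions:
 -li(-f(c)) = C1 + c*k


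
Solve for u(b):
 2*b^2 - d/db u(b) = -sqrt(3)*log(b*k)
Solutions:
 u(b) = C1 + 2*b^3/3 + sqrt(3)*b*log(b*k) - sqrt(3)*b


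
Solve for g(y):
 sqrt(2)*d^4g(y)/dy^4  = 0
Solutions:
 g(y) = C1 + C2*y + C3*y^2 + C4*y^3


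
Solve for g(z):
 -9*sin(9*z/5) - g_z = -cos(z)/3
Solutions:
 g(z) = C1 + sin(z)/3 + 5*cos(9*z/5)


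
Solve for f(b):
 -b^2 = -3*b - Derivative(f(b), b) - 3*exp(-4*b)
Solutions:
 f(b) = C1 + b^3/3 - 3*b^2/2 + 3*exp(-4*b)/4


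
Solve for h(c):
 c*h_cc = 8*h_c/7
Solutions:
 h(c) = C1 + C2*c^(15/7)


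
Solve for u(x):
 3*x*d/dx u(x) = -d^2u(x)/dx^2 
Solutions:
 u(x) = C1 + C2*erf(sqrt(6)*x/2)


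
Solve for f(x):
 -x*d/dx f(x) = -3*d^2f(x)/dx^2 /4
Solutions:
 f(x) = C1 + C2*erfi(sqrt(6)*x/3)


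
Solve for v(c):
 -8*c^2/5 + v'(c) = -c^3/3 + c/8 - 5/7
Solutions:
 v(c) = C1 - c^4/12 + 8*c^3/15 + c^2/16 - 5*c/7


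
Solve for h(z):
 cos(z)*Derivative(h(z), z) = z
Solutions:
 h(z) = C1 + Integral(z/cos(z), z)


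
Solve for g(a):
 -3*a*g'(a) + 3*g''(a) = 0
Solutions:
 g(a) = C1 + C2*erfi(sqrt(2)*a/2)


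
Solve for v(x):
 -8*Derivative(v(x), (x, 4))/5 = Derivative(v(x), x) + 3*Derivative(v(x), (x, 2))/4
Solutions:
 v(x) = C1 + C2*exp(-10^(1/3)*x*(-(16 + sqrt(266))^(1/3) + 10^(1/3)/(16 + sqrt(266))^(1/3))/16)*sin(10^(1/3)*sqrt(3)*x*(10^(1/3)/(16 + sqrt(266))^(1/3) + (16 + sqrt(266))^(1/3))/16) + C3*exp(-10^(1/3)*x*(-(16 + sqrt(266))^(1/3) + 10^(1/3)/(16 + sqrt(266))^(1/3))/16)*cos(10^(1/3)*sqrt(3)*x*(10^(1/3)/(16 + sqrt(266))^(1/3) + (16 + sqrt(266))^(1/3))/16) + C4*exp(10^(1/3)*x*(-(16 + sqrt(266))^(1/3) + 10^(1/3)/(16 + sqrt(266))^(1/3))/8)


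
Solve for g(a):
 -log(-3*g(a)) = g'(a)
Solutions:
 Integral(1/(log(-_y) + log(3)), (_y, g(a))) = C1 - a


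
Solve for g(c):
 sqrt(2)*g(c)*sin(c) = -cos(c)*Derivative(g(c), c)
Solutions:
 g(c) = C1*cos(c)^(sqrt(2))


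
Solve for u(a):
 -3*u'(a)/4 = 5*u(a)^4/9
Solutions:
 u(a) = 3^(2/3)*(1/(C1 + 20*a))^(1/3)
 u(a) = (-3^(2/3) - 3*3^(1/6)*I)*(1/(C1 + 20*a))^(1/3)/2
 u(a) = (-3^(2/3) + 3*3^(1/6)*I)*(1/(C1 + 20*a))^(1/3)/2


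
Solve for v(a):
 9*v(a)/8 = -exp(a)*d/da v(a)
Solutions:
 v(a) = C1*exp(9*exp(-a)/8)


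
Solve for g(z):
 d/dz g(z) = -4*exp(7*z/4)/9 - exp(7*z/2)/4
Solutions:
 g(z) = C1 - 16*exp(7*z/4)/63 - exp(7*z/2)/14


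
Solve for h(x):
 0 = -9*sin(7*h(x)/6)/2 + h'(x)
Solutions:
 -9*x/2 + 3*log(cos(7*h(x)/6) - 1)/7 - 3*log(cos(7*h(x)/6) + 1)/7 = C1


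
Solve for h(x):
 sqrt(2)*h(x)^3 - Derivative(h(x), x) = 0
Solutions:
 h(x) = -sqrt(2)*sqrt(-1/(C1 + sqrt(2)*x))/2
 h(x) = sqrt(2)*sqrt(-1/(C1 + sqrt(2)*x))/2


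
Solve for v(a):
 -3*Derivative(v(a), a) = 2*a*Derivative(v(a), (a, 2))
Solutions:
 v(a) = C1 + C2/sqrt(a)


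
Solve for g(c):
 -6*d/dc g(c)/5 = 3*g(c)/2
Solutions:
 g(c) = C1*exp(-5*c/4)


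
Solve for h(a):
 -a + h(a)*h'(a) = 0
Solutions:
 h(a) = -sqrt(C1 + a^2)
 h(a) = sqrt(C1 + a^2)


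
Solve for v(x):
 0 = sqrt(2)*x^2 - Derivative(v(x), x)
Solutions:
 v(x) = C1 + sqrt(2)*x^3/3


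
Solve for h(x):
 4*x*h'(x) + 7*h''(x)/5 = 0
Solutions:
 h(x) = C1 + C2*erf(sqrt(70)*x/7)


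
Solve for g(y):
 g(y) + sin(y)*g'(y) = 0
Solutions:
 g(y) = C1*sqrt(cos(y) + 1)/sqrt(cos(y) - 1)


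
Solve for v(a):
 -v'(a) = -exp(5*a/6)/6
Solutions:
 v(a) = C1 + exp(5*a/6)/5


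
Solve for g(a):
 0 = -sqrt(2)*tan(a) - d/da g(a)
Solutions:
 g(a) = C1 + sqrt(2)*log(cos(a))


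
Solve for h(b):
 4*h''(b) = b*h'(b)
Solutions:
 h(b) = C1 + C2*erfi(sqrt(2)*b/4)


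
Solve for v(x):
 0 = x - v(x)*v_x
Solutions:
 v(x) = -sqrt(C1 + x^2)
 v(x) = sqrt(C1 + x^2)


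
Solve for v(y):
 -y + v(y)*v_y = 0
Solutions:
 v(y) = -sqrt(C1 + y^2)
 v(y) = sqrt(C1 + y^2)


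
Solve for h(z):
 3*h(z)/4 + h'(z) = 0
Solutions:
 h(z) = C1*exp(-3*z/4)


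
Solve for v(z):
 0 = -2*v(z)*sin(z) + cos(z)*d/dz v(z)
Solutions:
 v(z) = C1/cos(z)^2


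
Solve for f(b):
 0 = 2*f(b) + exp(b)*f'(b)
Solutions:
 f(b) = C1*exp(2*exp(-b))


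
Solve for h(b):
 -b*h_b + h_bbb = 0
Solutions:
 h(b) = C1 + Integral(C2*airyai(b) + C3*airybi(b), b)


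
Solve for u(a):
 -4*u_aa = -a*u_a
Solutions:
 u(a) = C1 + C2*erfi(sqrt(2)*a/4)


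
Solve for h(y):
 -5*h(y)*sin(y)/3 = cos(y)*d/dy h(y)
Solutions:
 h(y) = C1*cos(y)^(5/3)


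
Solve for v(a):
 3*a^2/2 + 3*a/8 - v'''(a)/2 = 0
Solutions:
 v(a) = C1 + C2*a + C3*a^2 + a^5/20 + a^4/32


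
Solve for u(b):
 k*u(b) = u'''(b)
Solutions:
 u(b) = C1*exp(b*k^(1/3)) + C2*exp(b*k^(1/3)*(-1 + sqrt(3)*I)/2) + C3*exp(-b*k^(1/3)*(1 + sqrt(3)*I)/2)


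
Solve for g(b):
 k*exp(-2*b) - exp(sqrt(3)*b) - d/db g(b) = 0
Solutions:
 g(b) = C1 - k*exp(-2*b)/2 - sqrt(3)*exp(sqrt(3)*b)/3


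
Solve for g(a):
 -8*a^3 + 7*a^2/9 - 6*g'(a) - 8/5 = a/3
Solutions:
 g(a) = C1 - a^4/3 + 7*a^3/162 - a^2/36 - 4*a/15


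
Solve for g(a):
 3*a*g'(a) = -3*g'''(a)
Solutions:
 g(a) = C1 + Integral(C2*airyai(-a) + C3*airybi(-a), a)


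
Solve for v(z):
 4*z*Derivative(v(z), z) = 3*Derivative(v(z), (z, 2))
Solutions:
 v(z) = C1 + C2*erfi(sqrt(6)*z/3)


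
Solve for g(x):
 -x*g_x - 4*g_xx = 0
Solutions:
 g(x) = C1 + C2*erf(sqrt(2)*x/4)


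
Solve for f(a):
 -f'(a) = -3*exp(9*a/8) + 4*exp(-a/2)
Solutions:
 f(a) = C1 + 8*exp(9*a/8)/3 + 8*exp(-a/2)


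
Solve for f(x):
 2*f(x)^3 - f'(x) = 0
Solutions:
 f(x) = -sqrt(2)*sqrt(-1/(C1 + 2*x))/2
 f(x) = sqrt(2)*sqrt(-1/(C1 + 2*x))/2


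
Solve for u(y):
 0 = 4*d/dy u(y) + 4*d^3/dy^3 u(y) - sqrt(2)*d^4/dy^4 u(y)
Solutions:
 u(y) = C1 + C2*exp(y*(-(3*sqrt(354) + 43*sqrt(2))^(1/3) - 8/(3*sqrt(354) + 43*sqrt(2))^(1/3) + 4*sqrt(2))/6)*sin(sqrt(3)*y*(-(3*sqrt(354) + 43*sqrt(2))^(1/3) + 8/(3*sqrt(354) + 43*sqrt(2))^(1/3))/6) + C3*exp(y*(-(3*sqrt(354) + 43*sqrt(2))^(1/3) - 8/(3*sqrt(354) + 43*sqrt(2))^(1/3) + 4*sqrt(2))/6)*cos(sqrt(3)*y*(-(3*sqrt(354) + 43*sqrt(2))^(1/3) + 8/(3*sqrt(354) + 43*sqrt(2))^(1/3))/6) + C4*exp(y*(8/(3*sqrt(354) + 43*sqrt(2))^(1/3) + 2*sqrt(2) + (3*sqrt(354) + 43*sqrt(2))^(1/3))/3)


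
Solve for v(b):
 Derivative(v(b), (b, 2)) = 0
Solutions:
 v(b) = C1 + C2*b


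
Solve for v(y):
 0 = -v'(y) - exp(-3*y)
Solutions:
 v(y) = C1 + exp(-3*y)/3


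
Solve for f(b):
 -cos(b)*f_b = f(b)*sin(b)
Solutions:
 f(b) = C1*cos(b)


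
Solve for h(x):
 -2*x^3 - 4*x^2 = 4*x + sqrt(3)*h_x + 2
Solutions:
 h(x) = C1 - sqrt(3)*x^4/6 - 4*sqrt(3)*x^3/9 - 2*sqrt(3)*x^2/3 - 2*sqrt(3)*x/3


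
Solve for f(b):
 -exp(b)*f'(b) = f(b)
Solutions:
 f(b) = C1*exp(exp(-b))


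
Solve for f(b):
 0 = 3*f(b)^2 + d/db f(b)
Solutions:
 f(b) = 1/(C1 + 3*b)


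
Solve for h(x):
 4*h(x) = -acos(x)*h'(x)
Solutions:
 h(x) = C1*exp(-4*Integral(1/acos(x), x))


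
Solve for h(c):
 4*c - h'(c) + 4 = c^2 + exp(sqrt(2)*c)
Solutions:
 h(c) = C1 - c^3/3 + 2*c^2 + 4*c - sqrt(2)*exp(sqrt(2)*c)/2
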